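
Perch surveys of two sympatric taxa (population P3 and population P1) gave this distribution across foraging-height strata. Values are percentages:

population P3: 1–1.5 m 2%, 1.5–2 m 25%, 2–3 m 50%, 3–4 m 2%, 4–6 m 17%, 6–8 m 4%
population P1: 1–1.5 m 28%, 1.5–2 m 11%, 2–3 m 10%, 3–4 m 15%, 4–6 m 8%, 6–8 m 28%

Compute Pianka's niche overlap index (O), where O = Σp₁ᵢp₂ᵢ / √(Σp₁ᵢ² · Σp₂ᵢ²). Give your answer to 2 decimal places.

0.41

Convert percentages to proportions (divide by 100).
Σ p₁ᵢp₂ᵢ = 0.0056 + 0.0275 + 0.0500 + 0.0030 + 0.0136 + 0.0112 = 0.1109
Σp_1ᵢ² = 0.02² + 0.25² + 0.50² + 0.02² + 0.17² + 0.04² = 0.0004 + 0.0625 + 0.2500 + 0.0004 + 0.0289 + 0.0016 = 0.3438
Σp_2ᵢ² = 0.28² + 0.11² + 0.10² + 0.15² + 0.08² + 0.28² = 0.0784 + 0.0121 + 0.0100 + 0.0225 + 0.0064 + 0.0784 = 0.2078
O = 0.1109 / √(0.3438 × 0.2078) = 0.1109 / 0.26729 = 0.4149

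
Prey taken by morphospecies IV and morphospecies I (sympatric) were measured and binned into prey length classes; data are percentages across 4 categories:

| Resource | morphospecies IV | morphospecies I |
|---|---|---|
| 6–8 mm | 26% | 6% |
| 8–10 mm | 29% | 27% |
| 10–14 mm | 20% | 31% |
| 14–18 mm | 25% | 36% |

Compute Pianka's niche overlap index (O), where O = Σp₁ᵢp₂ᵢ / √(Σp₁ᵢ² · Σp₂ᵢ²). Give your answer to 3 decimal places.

Convert percentages to proportions (divide by 100).
Σ p₁ᵢp₂ᵢ = 0.0156 + 0.0783 + 0.0620 + 0.0900 = 0.2459
Σp_1ᵢ² = 0.26² + 0.29² + 0.20² + 0.25² = 0.0676 + 0.0841 + 0.0400 + 0.0625 = 0.2542
Σp_2ᵢ² = 0.06² + 0.27² + 0.31² + 0.36² = 0.0036 + 0.0729 + 0.0961 + 0.1296 = 0.3022
O = 0.2459 / √(0.2542 × 0.3022) = 0.2459 / 0.277163 = 0.88720

0.887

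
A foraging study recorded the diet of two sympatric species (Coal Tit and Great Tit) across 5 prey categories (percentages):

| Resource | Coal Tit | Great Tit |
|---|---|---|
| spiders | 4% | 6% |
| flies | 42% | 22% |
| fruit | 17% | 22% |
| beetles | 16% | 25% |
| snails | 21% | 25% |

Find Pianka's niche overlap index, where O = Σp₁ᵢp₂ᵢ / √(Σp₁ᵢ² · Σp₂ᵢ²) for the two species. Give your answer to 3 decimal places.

0.900

Convert percentages to proportions (divide by 100).
Σ p₁ᵢp₂ᵢ = 0.0024 + 0.0924 + 0.0374 + 0.0400 + 0.0525 = 0.2247
Σp_1ᵢ² = 0.04² + 0.42² + 0.17² + 0.16² + 0.21² = 0.0016 + 0.1764 + 0.0289 + 0.0256 + 0.0441 = 0.2766
Σp_2ᵢ² = 0.06² + 0.22² + 0.22² + 0.25² + 0.25² = 0.0036 + 0.0484 + 0.0484 + 0.0625 + 0.0625 = 0.2254
O = 0.2247 / √(0.2766 × 0.2254) = 0.2247 / 0.249691 = 0.89991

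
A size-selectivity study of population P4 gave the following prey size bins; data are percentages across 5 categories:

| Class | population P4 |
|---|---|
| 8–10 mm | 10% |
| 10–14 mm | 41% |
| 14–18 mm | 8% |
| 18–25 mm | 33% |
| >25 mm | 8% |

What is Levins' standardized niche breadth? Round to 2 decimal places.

Convert percentages to proportions (divide by 100).
Σpᵢ² = 0.10² + 0.41² + 0.08² + 0.33² + 0.08² = 0.0100 + 0.1681 + 0.0064 + 0.1089 + 0.0064 = 0.2998
B = 1 / 0.2998 = 3.3356
Bₛ = (B − 1)/(n − 1) = (3.3356 − 1)/(5 − 1) = 2.3356/4 = 0.5839

0.58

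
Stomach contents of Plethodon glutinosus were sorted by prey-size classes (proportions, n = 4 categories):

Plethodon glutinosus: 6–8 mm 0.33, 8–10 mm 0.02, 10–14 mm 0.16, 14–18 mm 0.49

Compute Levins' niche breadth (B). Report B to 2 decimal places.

Σpᵢ² = 0.33² + 0.02² + 0.16² + 0.49² = 0.1089 + 0.0004 + 0.0256 + 0.2401 = 0.3750
B = 1 / 0.3750 = 2.6667

2.67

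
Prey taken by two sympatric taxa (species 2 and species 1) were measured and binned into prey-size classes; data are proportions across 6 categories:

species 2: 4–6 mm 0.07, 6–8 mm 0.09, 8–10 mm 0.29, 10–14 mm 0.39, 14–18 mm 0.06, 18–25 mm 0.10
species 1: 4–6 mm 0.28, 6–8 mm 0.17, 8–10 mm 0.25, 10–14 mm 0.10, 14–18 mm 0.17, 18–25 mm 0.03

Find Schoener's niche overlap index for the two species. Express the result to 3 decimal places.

Σ|p₁ᵢ − p₂ᵢ| = 0.21 + 0.08 + 0.04 + 0.29 + 0.11 + 0.07 = 0.80
D = 1 − ½ × 0.80 = 1 − 0.400 = 0.60000

0.600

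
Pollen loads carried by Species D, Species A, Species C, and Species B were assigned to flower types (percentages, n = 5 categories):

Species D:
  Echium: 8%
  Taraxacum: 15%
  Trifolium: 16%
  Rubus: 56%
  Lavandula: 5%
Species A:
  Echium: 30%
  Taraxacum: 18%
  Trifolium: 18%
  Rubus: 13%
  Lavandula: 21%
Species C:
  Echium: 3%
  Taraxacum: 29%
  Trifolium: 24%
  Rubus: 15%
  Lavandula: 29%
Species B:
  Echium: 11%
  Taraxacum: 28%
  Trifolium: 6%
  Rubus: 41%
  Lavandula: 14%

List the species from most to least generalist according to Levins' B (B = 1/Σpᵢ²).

Species A > Species C > Species B > Species D

Convert percentages to proportions (divide by 100).
Σp_Dᵢ² = 0.08² + 0.15² + 0.16² + 0.56² + 0.05² = 0.0064 + 0.0225 + 0.0256 + 0.3136 + 0.0025 = 0.3706
B_D = 1 / 0.3706 = 2.6983
Σp_Aᵢ² = 0.30² + 0.18² + 0.18² + 0.13² + 0.21² = 0.0900 + 0.0324 + 0.0324 + 0.0169 + 0.0441 = 0.2158
B_A = 1 / 0.2158 = 4.6339
Σp_Cᵢ² = 0.03² + 0.29² + 0.24² + 0.15² + 0.29² = 0.0009 + 0.0841 + 0.0576 + 0.0225 + 0.0841 = 0.2492
B_C = 1 / 0.2492 = 4.0128
Σp_Bᵢ² = 0.11² + 0.28² + 0.06² + 0.41² + 0.14² = 0.0121 + 0.0784 + 0.0036 + 0.1681 + 0.0196 = 0.2818
B_B = 1 / 0.2818 = 3.5486
Ranking by B (broadest → narrowest): Species A (4.63) > Species C (4.01) > Species B (3.55) > Species D (2.70)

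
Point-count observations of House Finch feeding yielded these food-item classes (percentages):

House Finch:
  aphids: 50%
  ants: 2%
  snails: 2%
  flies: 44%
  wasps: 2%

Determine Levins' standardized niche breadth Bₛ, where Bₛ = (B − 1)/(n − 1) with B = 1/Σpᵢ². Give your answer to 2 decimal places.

0.31

Convert percentages to proportions (divide by 100).
Σpᵢ² = 0.50² + 0.02² + 0.02² + 0.44² + 0.02² = 0.2500 + 0.0004 + 0.0004 + 0.1936 + 0.0004 = 0.4448
B = 1 / 0.4448 = 2.2482
Bₛ = (B − 1)/(n − 1) = (2.2482 − 1)/(5 − 1) = 1.2482/4 = 0.3121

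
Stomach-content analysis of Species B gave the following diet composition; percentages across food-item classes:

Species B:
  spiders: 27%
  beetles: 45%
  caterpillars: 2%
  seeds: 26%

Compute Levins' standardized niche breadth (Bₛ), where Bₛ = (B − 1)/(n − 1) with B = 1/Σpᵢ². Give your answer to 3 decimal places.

Convert percentages to proportions (divide by 100).
Σpᵢ² = 0.27² + 0.45² + 0.02² + 0.26² = 0.0729 + 0.2025 + 0.0004 + 0.0676 = 0.3434
B = 1 / 0.3434 = 2.91206
Bₛ = (B − 1)/(n − 1) = (2.91206 − 1)/(4 − 1) = 1.91206/3 = 0.63735

0.637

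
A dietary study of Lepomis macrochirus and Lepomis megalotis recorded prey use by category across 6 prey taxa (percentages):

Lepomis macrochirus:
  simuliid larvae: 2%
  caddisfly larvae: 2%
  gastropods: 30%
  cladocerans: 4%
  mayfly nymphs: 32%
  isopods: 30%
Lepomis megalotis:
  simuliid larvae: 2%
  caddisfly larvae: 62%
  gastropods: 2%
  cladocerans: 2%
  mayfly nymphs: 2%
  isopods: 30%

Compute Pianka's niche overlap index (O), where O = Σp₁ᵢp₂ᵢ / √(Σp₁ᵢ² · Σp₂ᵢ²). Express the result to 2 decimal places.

Convert percentages to proportions (divide by 100).
Σ p₁ᵢp₂ᵢ = 0.0004 + 0.0124 + 0.0060 + 0.0008 + 0.0064 + 0.0900 = 0.1160
Σp_1ᵢ² = 0.02² + 0.02² + 0.30² + 0.04² + 0.32² + 0.30² = 0.0004 + 0.0004 + 0.0900 + 0.0016 + 0.1024 + 0.0900 = 0.2848
Σp_2ᵢ² = 0.02² + 0.62² + 0.02² + 0.02² + 0.02² + 0.30² = 0.0004 + 0.3844 + 0.0004 + 0.0004 + 0.0004 + 0.0900 = 0.4760
O = 0.1160 / √(0.2848 × 0.4760) = 0.1160 / 0.36819 = 0.3151

0.32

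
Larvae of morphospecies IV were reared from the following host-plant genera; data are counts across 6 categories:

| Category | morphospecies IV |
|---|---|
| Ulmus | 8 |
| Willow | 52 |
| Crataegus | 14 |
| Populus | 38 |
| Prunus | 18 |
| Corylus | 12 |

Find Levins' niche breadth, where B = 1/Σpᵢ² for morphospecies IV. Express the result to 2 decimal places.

Proportions for morphospecies IV (n=142): 8/142=0.0563, 52/142=0.3662, 14/142=0.0986, 38/142=0.2676, 18/142=0.1268, 12/142=0.0845
Σpᵢ² = 0.0563² + 0.3662² + 0.0986² + 0.2676² + 0.1268² + 0.0845² = 0.003170 + 0.134102 + 0.009722 + 0.071610 + 0.016078 + 0.007140 = 0.241822
B = 1 / 0.241822 = 4.1353

4.14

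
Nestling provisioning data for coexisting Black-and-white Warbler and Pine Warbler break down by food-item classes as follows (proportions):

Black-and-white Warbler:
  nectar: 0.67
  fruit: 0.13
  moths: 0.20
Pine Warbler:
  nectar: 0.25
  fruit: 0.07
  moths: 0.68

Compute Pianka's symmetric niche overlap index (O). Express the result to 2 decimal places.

0.60

Σ p₁ᵢp₂ᵢ = 0.1675 + 0.0091 + 0.1360 = 0.3126
Σp_1ᵢ² = 0.67² + 0.13² + 0.20² = 0.4489 + 0.0169 + 0.0400 = 0.5058
Σp_2ᵢ² = 0.25² + 0.07² + 0.68² = 0.0625 + 0.0049 + 0.4624 = 0.5298
O = 0.3126 / √(0.5058 × 0.5298) = 0.3126 / 0.51766 = 0.6039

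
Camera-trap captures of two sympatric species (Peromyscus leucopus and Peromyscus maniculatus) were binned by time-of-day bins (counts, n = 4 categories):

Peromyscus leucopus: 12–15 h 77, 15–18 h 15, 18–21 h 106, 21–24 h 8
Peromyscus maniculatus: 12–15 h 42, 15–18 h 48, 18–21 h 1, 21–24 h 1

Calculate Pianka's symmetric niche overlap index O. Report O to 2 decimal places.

0.48

Proportions for Peromyscus leucopus (n=206): 77/206=0.3738, 15/206=0.0728, 106/206=0.5146, 8/206=0.0388
Proportions for Peromyscus maniculatus (n=92): 42/92=0.4565, 48/92=0.5217, 1/92=0.0109, 1/92=0.0109
Σ p₁ᵢp₂ᵢ = 0.170640 + 0.037980 + 0.005609 + 0.000423 = 0.214652
Σp_1ᵢ² = 0.3738² + 0.0728² + 0.5146² + 0.0388² = 0.139726 + 0.005300 + 0.264813 + 0.001505 = 0.411344
Σp_2ᵢ² = 0.4565² + 0.5217² + 0.0109² + 0.0109² = 0.208392 + 0.272171 + 0.000119 + 0.000119 = 0.480801
O = 0.214652 / √(0.411344 × 0.480801) = 0.214652 / 0.4447186 = 0.4827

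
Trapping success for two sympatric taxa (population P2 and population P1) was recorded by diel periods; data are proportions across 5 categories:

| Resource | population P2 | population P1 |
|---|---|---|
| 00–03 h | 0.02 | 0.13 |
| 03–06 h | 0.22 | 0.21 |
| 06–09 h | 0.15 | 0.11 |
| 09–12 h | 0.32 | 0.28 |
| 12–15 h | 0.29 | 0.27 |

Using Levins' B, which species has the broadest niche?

Σp_P2ᵢ² = 0.02² + 0.22² + 0.15² + 0.32² + 0.29² = 0.0004 + 0.0484 + 0.0225 + 0.1024 + 0.0841 = 0.2578
B_P2 = 1 / 0.2578 = 3.8790
Σp_P1ᵢ² = 0.13² + 0.21² + 0.11² + 0.28² + 0.27² = 0.0169 + 0.0441 + 0.0121 + 0.0784 + 0.0729 = 0.2244
B_P1 = 1 / 0.2244 = 4.4563
Highest B → broadest niche (most generalist): population P1 (B = 4.46).

population P1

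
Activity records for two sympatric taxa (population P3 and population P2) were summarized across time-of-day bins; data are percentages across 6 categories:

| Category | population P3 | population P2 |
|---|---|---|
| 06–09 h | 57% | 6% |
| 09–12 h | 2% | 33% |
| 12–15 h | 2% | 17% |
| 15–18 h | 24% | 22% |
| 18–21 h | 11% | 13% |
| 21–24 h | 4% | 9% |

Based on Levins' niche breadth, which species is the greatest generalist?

Convert percentages to proportions (divide by 100).
Σp_P3ᵢ² = 0.57² + 0.02² + 0.02² + 0.24² + 0.11² + 0.04² = 0.3249 + 0.0004 + 0.0004 + 0.0576 + 0.0121 + 0.0016 = 0.3970
B_P3 = 1 / 0.3970 = 2.5189
Σp_P2ᵢ² = 0.06² + 0.33² + 0.17² + 0.22² + 0.13² + 0.09² = 0.0036 + 0.1089 + 0.0289 + 0.0484 + 0.0169 + 0.0081 = 0.2148
B_P2 = 1 / 0.2148 = 4.6555
Highest B → broadest niche (most generalist): population P2 (B = 4.66).

population P2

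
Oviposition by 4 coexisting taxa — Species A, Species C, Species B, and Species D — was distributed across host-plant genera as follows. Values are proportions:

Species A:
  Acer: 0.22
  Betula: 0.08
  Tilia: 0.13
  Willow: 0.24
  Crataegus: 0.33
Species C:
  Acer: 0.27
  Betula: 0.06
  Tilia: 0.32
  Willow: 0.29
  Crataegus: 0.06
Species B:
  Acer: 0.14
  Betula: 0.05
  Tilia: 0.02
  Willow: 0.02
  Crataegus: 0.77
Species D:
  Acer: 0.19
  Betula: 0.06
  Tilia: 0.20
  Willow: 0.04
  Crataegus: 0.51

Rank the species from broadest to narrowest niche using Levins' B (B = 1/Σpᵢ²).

Σp_Aᵢ² = 0.22² + 0.08² + 0.13² + 0.24² + 0.33² = 0.0484 + 0.0064 + 0.0169 + 0.0576 + 0.1089 = 0.2382
B_A = 1 / 0.2382 = 4.1982
Σp_Cᵢ² = 0.27² + 0.06² + 0.32² + 0.29² + 0.06² = 0.0729 + 0.0036 + 0.1024 + 0.0841 + 0.0036 = 0.2666
B_C = 1 / 0.2666 = 3.7509
Σp_Bᵢ² = 0.14² + 0.05² + 0.02² + 0.02² + 0.77² = 0.0196 + 0.0025 + 0.0004 + 0.0004 + 0.5929 = 0.6158
B_B = 1 / 0.6158 = 1.6239
Σp_Dᵢ² = 0.19² + 0.06² + 0.20² + 0.04² + 0.51² = 0.0361 + 0.0036 + 0.0400 + 0.0016 + 0.2601 = 0.3414
B_D = 1 / 0.3414 = 2.9291
Ranking by B (broadest → narrowest): Species A (4.20) > Species C (3.75) > Species D (2.93) > Species B (1.62)

Species A > Species C > Species D > Species B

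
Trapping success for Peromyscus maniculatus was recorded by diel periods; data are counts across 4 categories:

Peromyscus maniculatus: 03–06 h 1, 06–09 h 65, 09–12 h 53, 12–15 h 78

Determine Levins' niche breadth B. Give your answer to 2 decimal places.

2.96

Proportions for Peromyscus maniculatus (n=197): 1/197=0.0051, 65/197=0.3299, 53/197=0.2690, 78/197=0.3959
Σpᵢ² = 0.0051² + 0.3299² + 0.2690² + 0.3959² = 0.000026 + 0.108834 + 0.072361 + 0.156737 = 0.337958
B = 1 / 0.337958 = 2.9589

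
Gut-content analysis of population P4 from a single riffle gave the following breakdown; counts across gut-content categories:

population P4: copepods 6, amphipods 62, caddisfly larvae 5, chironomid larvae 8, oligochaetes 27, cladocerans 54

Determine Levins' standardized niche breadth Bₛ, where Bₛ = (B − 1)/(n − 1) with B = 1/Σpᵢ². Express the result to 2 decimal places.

Proportions for population P4 (n=162): 6/162=0.0370, 62/162=0.3827, 5/162=0.0309, 8/162=0.0494, 27/162=0.1667, 54/162=0.3333
Σpᵢ² = 0.0370² + 0.3827² + 0.0309² + 0.0494² + 0.1667² + 0.3333² = 0.001369 + 0.146459 + 0.000955 + 0.002440 + 0.027789 + 0.111089 = 0.290101
B = 1 / 0.290101 = 3.4471
Bₛ = (B − 1)/(n − 1) = (3.4471 − 1)/(6 − 1) = 2.4471/5 = 0.4894

0.49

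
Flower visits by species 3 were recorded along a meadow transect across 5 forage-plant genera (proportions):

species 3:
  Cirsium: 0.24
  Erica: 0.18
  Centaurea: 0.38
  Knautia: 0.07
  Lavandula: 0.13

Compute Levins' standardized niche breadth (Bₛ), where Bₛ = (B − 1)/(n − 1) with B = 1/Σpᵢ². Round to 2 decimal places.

0.73

Σpᵢ² = 0.24² + 0.18² + 0.38² + 0.07² + 0.13² = 0.0576 + 0.0324 + 0.1444 + 0.0049 + 0.0169 = 0.2562
B = 1 / 0.2562 = 3.9032
Bₛ = (B − 1)/(n − 1) = (3.9032 − 1)/(5 − 1) = 2.9032/4 = 0.7258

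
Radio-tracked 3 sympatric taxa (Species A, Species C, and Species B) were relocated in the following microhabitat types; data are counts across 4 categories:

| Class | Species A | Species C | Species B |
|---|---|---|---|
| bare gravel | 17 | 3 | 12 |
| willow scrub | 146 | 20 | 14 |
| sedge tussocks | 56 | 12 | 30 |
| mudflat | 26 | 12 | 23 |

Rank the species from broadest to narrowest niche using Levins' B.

Proportions for Species A (n=245): 17/245=0.0694, 146/245=0.5959, 56/245=0.2286, 26/245=0.1061
Proportions for Species C (n=47): 3/47=0.0638, 20/47=0.4255, 12/47=0.2553, 12/47=0.2553
Proportions for Species B (n=79): 12/79=0.1519, 14/79=0.1772, 30/79=0.3797, 23/79=0.2911
Σp_Aᵢ² = 0.0694² + 0.5959² + 0.2286² + 0.1061² = 0.004816 + 0.355097 + 0.052258 + 0.011257 = 0.423428
B_A = 1 / 0.423428 = 2.3617
Σp_Cᵢ² = 0.0638² + 0.4255² + 0.2553² + 0.2553² = 0.004070 + 0.181050 + 0.065178 + 0.065178 = 0.315476
B_C = 1 / 0.315476 = 3.1698
Σp_Bᵢ² = 0.1519² + 0.1772² + 0.3797² + 0.2911² = 0.023074 + 0.031400 + 0.144172 + 0.084739 = 0.283385
B_B = 1 / 0.283385 = 3.5288
Ranking by B (broadest → narrowest): Species B (3.53) > Species C (3.17) > Species A (2.36)

Species B > Species C > Species A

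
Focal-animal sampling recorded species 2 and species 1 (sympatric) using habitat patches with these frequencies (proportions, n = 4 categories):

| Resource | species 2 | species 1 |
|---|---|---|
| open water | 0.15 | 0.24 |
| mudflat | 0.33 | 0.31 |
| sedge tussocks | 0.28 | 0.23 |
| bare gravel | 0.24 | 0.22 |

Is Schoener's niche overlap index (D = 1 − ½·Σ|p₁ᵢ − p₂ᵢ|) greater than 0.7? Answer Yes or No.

Σ|p₁ᵢ − p₂ᵢ| = 0.09 + 0.02 + 0.05 + 0.02 = 0.18
D = 1 − ½ × 0.18 = 1 − 0.090 = 0.9100
D = 0.9100 > 0.7 → Yes.

Yes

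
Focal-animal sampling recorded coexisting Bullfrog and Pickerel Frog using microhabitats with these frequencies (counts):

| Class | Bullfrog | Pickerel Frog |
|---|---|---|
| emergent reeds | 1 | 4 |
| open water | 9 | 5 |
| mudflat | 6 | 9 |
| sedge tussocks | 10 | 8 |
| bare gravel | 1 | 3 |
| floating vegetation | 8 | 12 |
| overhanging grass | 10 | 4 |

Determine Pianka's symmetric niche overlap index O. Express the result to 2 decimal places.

Proportions for Bullfrog (n=45): 1/45=0.0222, 9/45=0.2000, 6/45=0.1333, 10/45=0.2222, 1/45=0.0222, 8/45=0.1778, 10/45=0.2222
Proportions for Pickerel Frog (n=45): 4/45=0.0889, 5/45=0.1111, 9/45=0.2000, 8/45=0.1778, 3/45=0.0667, 12/45=0.2667, 4/45=0.0889
Σ p₁ᵢp₂ᵢ = 0.001974 + 0.022220 + 0.026660 + 0.039507 + 0.001481 + 0.047419 + 0.019754 = 0.159015
Σp_1ᵢ² = 0.0222² + 0.2000² + 0.1333² + 0.2222² + 0.0222² + 0.1778² + 0.2222² = 0.000493 + 0.040000 + 0.017769 + 0.049373 + 0.000493 + 0.031613 + 0.049373 = 0.189114
Σp_2ᵢ² = 0.0889² + 0.1111² + 0.2000² + 0.1778² + 0.0667² + 0.2667² + 0.0889² = 0.007903 + 0.012343 + 0.040000 + 0.031613 + 0.004449 + 0.071129 + 0.007903 = 0.175340
O = 0.159015 / √(0.189114 × 0.175340) = 0.159015 / 0.1820968 = 0.8732

0.87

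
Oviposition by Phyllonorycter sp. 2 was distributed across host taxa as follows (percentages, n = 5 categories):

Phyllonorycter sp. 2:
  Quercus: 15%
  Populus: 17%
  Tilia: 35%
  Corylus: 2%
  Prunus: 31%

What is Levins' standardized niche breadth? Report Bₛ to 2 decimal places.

0.67

Convert percentages to proportions (divide by 100).
Σpᵢ² = 0.15² + 0.17² + 0.35² + 0.02² + 0.31² = 0.0225 + 0.0289 + 0.1225 + 0.0004 + 0.0961 = 0.2704
B = 1 / 0.2704 = 3.6982
Bₛ = (B − 1)/(n − 1) = (3.6982 − 1)/(5 − 1) = 2.6982/4 = 0.6746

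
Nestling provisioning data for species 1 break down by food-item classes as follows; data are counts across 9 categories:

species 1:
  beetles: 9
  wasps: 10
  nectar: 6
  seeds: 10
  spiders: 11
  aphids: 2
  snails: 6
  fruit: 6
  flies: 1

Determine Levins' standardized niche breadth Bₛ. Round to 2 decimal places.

0.78

Proportions for species 1 (n=61): 9/61=0.1475, 10/61=0.1639, 6/61=0.0984, 10/61=0.1639, 11/61=0.1803, 2/61=0.0328, 6/61=0.0984, 6/61=0.0984, 1/61=0.0164
Σpᵢ² = 0.1475² + 0.1639² + 0.0984² + 0.1639² + 0.1803² + 0.0328² + 0.0984² + 0.0984² + 0.0164² = 0.021756 + 0.026863 + 0.009683 + 0.026863 + 0.032508 + 0.001076 + 0.009683 + 0.009683 + 0.000269 = 0.138384
B = 1 / 0.138384 = 7.2263
Bₛ = (B − 1)/(n − 1) = (7.2263 − 1)/(9 − 1) = 6.2263/8 = 0.7783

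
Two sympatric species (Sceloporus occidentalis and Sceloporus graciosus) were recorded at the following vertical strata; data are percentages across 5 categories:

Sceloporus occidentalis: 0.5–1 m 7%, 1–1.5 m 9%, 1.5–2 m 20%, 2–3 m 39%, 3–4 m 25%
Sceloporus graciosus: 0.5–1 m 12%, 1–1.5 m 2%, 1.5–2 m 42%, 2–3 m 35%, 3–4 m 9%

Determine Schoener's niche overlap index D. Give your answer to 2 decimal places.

Convert percentages to proportions (divide by 100).
Σ|p₁ᵢ − p₂ᵢ| = 0.05 + 0.07 + 0.22 + 0.04 + 0.16 = 0.54
D = 1 − ½ × 0.54 = 1 − 0.270 = 0.7300

0.73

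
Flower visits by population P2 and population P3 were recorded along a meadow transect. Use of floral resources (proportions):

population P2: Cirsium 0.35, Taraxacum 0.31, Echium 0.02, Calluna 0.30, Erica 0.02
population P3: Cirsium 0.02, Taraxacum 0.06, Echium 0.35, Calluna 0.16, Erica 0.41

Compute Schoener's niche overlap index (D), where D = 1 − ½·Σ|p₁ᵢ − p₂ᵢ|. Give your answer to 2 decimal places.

0.28

Σ|p₁ᵢ − p₂ᵢ| = 0.33 + 0.25 + 0.33 + 0.14 + 0.39 = 1.44
D = 1 − ½ × 1.44 = 1 − 0.720 = 0.2800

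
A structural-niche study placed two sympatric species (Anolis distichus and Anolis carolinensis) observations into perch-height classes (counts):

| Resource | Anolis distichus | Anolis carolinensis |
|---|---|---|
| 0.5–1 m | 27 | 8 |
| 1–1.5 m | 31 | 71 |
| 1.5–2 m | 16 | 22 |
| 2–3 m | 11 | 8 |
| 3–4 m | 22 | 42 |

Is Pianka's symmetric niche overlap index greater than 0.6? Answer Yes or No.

Proportions for Anolis distichus (n=107): 27/107=0.2523, 31/107=0.2897, 16/107=0.1495, 11/107=0.1028, 22/107=0.2056
Proportions for Anolis carolinensis (n=151): 8/151=0.0530, 71/151=0.4702, 22/151=0.1457, 8/151=0.0530, 42/151=0.2781
Σ p₁ᵢp₂ᵢ = 0.013372 + 0.136217 + 0.021782 + 0.005448 + 0.057177 = 0.233996
Σp_1ᵢ² = 0.2523² + 0.2897² + 0.1495² + 0.1028² + 0.2056² = 0.063655 + 0.083926 + 0.022350 + 0.010568 + 0.042271 = 0.222770
Σp_2ᵢ² = 0.0530² + 0.4702² + 0.1457² + 0.0530² + 0.2781² = 0.002809 + 0.221088 + 0.021228 + 0.002809 + 0.077340 = 0.325274
O = 0.233996 / √(0.222770 × 0.325274) = 0.233996 / 0.2691863 = 0.8693
O = 0.8693 > 0.6 → Yes.

Yes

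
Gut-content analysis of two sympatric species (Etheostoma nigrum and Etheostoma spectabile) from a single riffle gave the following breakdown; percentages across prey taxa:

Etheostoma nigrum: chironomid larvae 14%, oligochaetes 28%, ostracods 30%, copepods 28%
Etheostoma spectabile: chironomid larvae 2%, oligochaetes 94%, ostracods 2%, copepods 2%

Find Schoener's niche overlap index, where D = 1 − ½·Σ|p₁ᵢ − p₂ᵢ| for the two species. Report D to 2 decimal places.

0.34

Convert percentages to proportions (divide by 100).
Σ|p₁ᵢ − p₂ᵢ| = 0.12 + 0.66 + 0.28 + 0.26 = 1.32
D = 1 − ½ × 1.32 = 1 − 0.660 = 0.3400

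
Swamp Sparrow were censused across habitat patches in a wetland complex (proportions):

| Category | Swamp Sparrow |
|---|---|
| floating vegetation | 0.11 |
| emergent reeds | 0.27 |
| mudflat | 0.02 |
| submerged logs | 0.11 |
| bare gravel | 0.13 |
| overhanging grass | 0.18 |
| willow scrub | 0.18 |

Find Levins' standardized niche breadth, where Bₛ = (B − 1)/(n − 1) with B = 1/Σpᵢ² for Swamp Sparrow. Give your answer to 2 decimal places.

0.76

Σpᵢ² = 0.11² + 0.27² + 0.02² + 0.11² + 0.13² + 0.18² + 0.18² = 0.0121 + 0.0729 + 0.0004 + 0.0121 + 0.0169 + 0.0324 + 0.0324 = 0.1792
B = 1 / 0.1792 = 5.5804
Bₛ = (B − 1)/(n − 1) = (5.5804 − 1)/(7 − 1) = 4.5804/6 = 0.7634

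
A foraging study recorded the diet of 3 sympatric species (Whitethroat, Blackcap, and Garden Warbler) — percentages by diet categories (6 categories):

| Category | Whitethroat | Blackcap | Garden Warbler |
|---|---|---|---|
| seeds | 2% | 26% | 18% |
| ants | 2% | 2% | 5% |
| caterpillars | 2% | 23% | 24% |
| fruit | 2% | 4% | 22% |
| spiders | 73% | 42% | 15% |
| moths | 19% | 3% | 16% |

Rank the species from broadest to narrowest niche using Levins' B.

Garden Warbler > Blackcap > Whitethroat

Convert percentages to proportions (divide by 100).
Σp_Whitᵢ² = 0.02² + 0.02² + 0.02² + 0.02² + 0.73² + 0.19² = 0.0004 + 0.0004 + 0.0004 + 0.0004 + 0.5329 + 0.0361 = 0.5706
B_Whit = 1 / 0.5706 = 1.7525
Σp_Blacᵢ² = 0.26² + 0.02² + 0.23² + 0.04² + 0.42² + 0.03² = 0.0676 + 0.0004 + 0.0529 + 0.0016 + 0.1764 + 0.0009 = 0.2998
B_Blac = 1 / 0.2998 = 3.3356
Σp_Warbᵢ² = 0.18² + 0.05² + 0.24² + 0.22² + 0.15² + 0.16² = 0.0324 + 0.0025 + 0.0576 + 0.0484 + 0.0225 + 0.0256 = 0.1890
B_Warb = 1 / 0.1890 = 5.2910
Ranking by B (broadest → narrowest): Garden Warbler (5.29) > Blackcap (3.34) > Whitethroat (1.75)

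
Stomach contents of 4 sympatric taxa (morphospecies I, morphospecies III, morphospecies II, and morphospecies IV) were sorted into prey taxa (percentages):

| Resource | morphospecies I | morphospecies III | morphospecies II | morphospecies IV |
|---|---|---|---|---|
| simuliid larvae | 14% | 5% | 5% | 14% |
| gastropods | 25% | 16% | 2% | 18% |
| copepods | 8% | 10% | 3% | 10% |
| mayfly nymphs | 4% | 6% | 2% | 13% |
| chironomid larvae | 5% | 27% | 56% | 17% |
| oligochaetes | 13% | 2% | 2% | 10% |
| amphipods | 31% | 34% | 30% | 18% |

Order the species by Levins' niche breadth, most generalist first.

morphospecies IV > morphospecies I > morphospecies III > morphospecies II

Convert percentages to proportions (divide by 100).
Σp_Iᵢ² = 0.14² + 0.25² + 0.08² + 0.04² + 0.05² + 0.13² + 0.31² = 0.0196 + 0.0625 + 0.0064 + 0.0016 + 0.0025 + 0.0169 + 0.0961 = 0.2056
B_I = 1 / 0.2056 = 4.8638
Σp_IIIᵢ² = 0.05² + 0.16² + 0.10² + 0.06² + 0.27² + 0.02² + 0.34² = 0.0025 + 0.0256 + 0.0100 + 0.0036 + 0.0729 + 0.0004 + 0.1156 = 0.2306
B_III = 1 / 0.2306 = 4.3365
Σp_IIᵢ² = 0.05² + 0.02² + 0.03² + 0.02² + 0.56² + 0.02² + 0.30² = 0.0025 + 0.0004 + 0.0009 + 0.0004 + 0.3136 + 0.0004 + 0.0900 = 0.4082
B_II = 1 / 0.4082 = 2.4498
Σp_IVᵢ² = 0.14² + 0.18² + 0.10² + 0.13² + 0.17² + 0.10² + 0.18² = 0.0196 + 0.0324 + 0.0100 + 0.0169 + 0.0289 + 0.0100 + 0.0324 = 0.1502
B_IV = 1 / 0.1502 = 6.6578
Ranking by B (broadest → narrowest): morphospecies IV (6.66) > morphospecies I (4.86) > morphospecies III (4.34) > morphospecies II (2.45)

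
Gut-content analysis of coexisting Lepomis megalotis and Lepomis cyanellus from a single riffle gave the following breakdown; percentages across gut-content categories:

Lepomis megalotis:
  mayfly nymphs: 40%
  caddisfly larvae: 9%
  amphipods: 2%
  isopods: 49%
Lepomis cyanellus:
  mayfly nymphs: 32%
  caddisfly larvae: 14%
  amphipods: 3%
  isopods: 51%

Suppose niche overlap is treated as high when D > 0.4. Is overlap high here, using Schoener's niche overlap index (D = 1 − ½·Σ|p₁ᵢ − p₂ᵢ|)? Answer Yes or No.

Convert percentages to proportions (divide by 100).
Σ|p₁ᵢ − p₂ᵢ| = 0.08 + 0.05 + 0.01 + 0.02 = 0.16
D = 1 − ½ × 0.16 = 1 − 0.080 = 0.9200
D = 0.9200 > 0.4 → Yes.

Yes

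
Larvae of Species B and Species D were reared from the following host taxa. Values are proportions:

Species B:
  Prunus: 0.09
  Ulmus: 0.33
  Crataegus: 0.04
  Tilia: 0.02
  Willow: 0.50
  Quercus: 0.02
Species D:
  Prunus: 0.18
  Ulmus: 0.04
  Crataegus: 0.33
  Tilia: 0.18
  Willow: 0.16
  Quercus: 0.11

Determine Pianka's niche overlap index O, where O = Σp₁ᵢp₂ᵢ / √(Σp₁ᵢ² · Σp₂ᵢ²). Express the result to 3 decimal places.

0.458

Σ p₁ᵢp₂ᵢ = 0.0162 + 0.0132 + 0.0132 + 0.0036 + 0.0800 + 0.0022 = 0.1284
Σp_1ᵢ² = 0.09² + 0.33² + 0.04² + 0.02² + 0.50² + 0.02² = 0.0081 + 0.1089 + 0.0016 + 0.0004 + 0.2500 + 0.0004 = 0.3694
Σp_2ᵢ² = 0.18² + 0.04² + 0.33² + 0.18² + 0.16² + 0.11² = 0.0324 + 0.0016 + 0.1089 + 0.0324 + 0.0256 + 0.0121 = 0.2130
O = 0.1284 / √(0.3694 × 0.2130) = 0.1284 / 0.280503 = 0.45775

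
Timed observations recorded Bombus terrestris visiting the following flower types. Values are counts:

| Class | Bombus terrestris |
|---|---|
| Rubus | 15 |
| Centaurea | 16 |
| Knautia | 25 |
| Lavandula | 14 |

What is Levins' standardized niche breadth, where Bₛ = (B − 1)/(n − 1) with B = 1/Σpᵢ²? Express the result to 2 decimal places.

Proportions for Bombus terrestris (n=70): 15/70=0.2143, 16/70=0.2286, 25/70=0.3571, 14/70=0.2000
Σpᵢ² = 0.2143² + 0.2286² + 0.3571² + 0.2000² = 0.045924 + 0.052258 + 0.127520 + 0.040000 = 0.265702
B = 1 / 0.265702 = 3.7636
Bₛ = (B − 1)/(n − 1) = (3.7636 − 1)/(4 − 1) = 2.7636/3 = 0.9212

0.92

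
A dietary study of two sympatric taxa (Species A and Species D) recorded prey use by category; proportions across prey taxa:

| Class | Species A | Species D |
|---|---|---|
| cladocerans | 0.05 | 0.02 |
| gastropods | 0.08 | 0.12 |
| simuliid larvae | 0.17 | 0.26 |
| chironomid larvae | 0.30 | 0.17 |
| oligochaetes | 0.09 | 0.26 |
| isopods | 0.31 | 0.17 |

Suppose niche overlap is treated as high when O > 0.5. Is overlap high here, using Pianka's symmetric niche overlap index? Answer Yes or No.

Σ p₁ᵢp₂ᵢ = 0.0010 + 0.0096 + 0.0442 + 0.0510 + 0.0234 + 0.0527 = 0.1819
Σp_1ᵢ² = 0.05² + 0.08² + 0.17² + 0.30² + 0.09² + 0.31² = 0.0025 + 0.0064 + 0.0289 + 0.0900 + 0.0081 + 0.0961 = 0.2320
Σp_2ᵢ² = 0.02² + 0.12² + 0.26² + 0.17² + 0.26² + 0.17² = 0.0004 + 0.0144 + 0.0676 + 0.0289 + 0.0676 + 0.0289 = 0.2078
O = 0.1819 / √(0.2320 × 0.2078) = 0.1819 / 0.21957 = 0.8284
O = 0.8284 > 0.5 → Yes.

Yes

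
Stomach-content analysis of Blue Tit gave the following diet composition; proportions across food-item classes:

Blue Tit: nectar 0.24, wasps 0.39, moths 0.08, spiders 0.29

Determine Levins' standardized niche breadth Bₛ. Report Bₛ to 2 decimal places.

Σpᵢ² = 0.24² + 0.39² + 0.08² + 0.29² = 0.0576 + 0.1521 + 0.0064 + 0.0841 = 0.3002
B = 1 / 0.3002 = 3.3311
Bₛ = (B − 1)/(n − 1) = (3.3311 − 1)/(4 − 1) = 2.3311/3 = 0.7770

0.78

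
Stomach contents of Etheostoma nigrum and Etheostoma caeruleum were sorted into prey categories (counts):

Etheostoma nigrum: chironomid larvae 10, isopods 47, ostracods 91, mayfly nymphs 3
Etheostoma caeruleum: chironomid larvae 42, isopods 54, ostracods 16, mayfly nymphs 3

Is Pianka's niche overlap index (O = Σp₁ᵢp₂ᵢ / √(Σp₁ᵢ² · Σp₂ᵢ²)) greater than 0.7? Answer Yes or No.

Proportions for Etheostoma nigrum (n=151): 10/151=0.0662, 47/151=0.3113, 91/151=0.6026, 3/151=0.0199
Proportions for Etheostoma caeruleum (n=115): 42/115=0.3652, 54/115=0.4696, 16/115=0.1391, 3/115=0.0261
Σ p₁ᵢp₂ᵢ = 0.024176 + 0.146186 + 0.083822 + 0.000519 = 0.254703
Σp_1ᵢ² = 0.0662² + 0.3113² + 0.6026² + 0.0199² = 0.004382 + 0.096908 + 0.363127 + 0.000396 = 0.464813
Σp_2ᵢ² = 0.3652² + 0.4696² + 0.1391² + 0.0261² = 0.133371 + 0.220524 + 0.019349 + 0.000681 = 0.373925
O = 0.254703 / √(0.464813 × 0.373925) = 0.254703 / 0.4168995 = 0.6109
O = 0.6109 < 0.7 → No.

No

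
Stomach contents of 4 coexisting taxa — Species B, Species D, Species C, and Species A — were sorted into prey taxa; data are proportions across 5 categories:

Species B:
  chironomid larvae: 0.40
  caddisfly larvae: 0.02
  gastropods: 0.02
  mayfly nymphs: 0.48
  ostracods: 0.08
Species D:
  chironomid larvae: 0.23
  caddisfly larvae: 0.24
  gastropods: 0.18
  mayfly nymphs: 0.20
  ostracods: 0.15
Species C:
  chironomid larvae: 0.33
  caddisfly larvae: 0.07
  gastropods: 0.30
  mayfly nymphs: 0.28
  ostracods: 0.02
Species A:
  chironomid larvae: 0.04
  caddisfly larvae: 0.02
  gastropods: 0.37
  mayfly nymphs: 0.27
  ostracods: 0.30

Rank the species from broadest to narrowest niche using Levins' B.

Σp_Bᵢ² = 0.40² + 0.02² + 0.02² + 0.48² + 0.08² = 0.1600 + 0.0004 + 0.0004 + 0.2304 + 0.0064 = 0.3976
B_B = 1 / 0.3976 = 2.5151
Σp_Dᵢ² = 0.23² + 0.24² + 0.18² + 0.20² + 0.15² = 0.0529 + 0.0576 + 0.0324 + 0.0400 + 0.0225 = 0.2054
B_D = 1 / 0.2054 = 4.8685
Σp_Cᵢ² = 0.33² + 0.07² + 0.30² + 0.28² + 0.02² = 0.1089 + 0.0049 + 0.0900 + 0.0784 + 0.0004 = 0.2826
B_C = 1 / 0.2826 = 3.5386
Σp_Aᵢ² = 0.04² + 0.02² + 0.37² + 0.27² + 0.30² = 0.0016 + 0.0004 + 0.1369 + 0.0729 + 0.0900 = 0.3018
B_A = 1 / 0.3018 = 3.3135
Ranking by B (broadest → narrowest): Species D (4.87) > Species C (3.54) > Species A (3.31) > Species B (2.52)

Species D > Species C > Species A > Species B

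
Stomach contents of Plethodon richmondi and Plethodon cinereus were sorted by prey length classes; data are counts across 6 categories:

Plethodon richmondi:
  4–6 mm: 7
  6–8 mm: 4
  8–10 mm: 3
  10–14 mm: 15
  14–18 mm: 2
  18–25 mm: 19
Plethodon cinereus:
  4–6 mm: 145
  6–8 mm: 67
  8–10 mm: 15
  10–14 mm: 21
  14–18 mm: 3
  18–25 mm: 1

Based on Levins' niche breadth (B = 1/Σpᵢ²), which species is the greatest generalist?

Proportions for Plethodon richmondi (n=50): 7/50=0.1400, 4/50=0.0800, 3/50=0.0600, 15/50=0.3000, 2/50=0.0400, 19/50=0.3800
Proportions for Plethodon cinereus (n=252): 145/252=0.5754, 67/252=0.2659, 15/252=0.0595, 21/252=0.0833, 3/252=0.0119, 1/252=0.0040
Σp_richᵢ² = 0.1400² + 0.0800² + 0.0600² + 0.3000² + 0.0400² + 0.3800² = 0.019600 + 0.006400 + 0.003600 + 0.090000 + 0.001600 + 0.144400 = 0.265600
B_rich = 1 / 0.265600 = 3.7651
Σp_cineᵢ² = 0.5754² + 0.2659² + 0.0595² + 0.0833² + 0.0119² + 0.0040² = 0.331085 + 0.070703 + 0.003540 + 0.006939 + 0.000142 + 0.000016 = 0.412425
B_cine = 1 / 0.412425 = 2.4247
Highest B → broadest niche (most generalist): Plethodon richmondi (B = 3.77).

Plethodon richmondi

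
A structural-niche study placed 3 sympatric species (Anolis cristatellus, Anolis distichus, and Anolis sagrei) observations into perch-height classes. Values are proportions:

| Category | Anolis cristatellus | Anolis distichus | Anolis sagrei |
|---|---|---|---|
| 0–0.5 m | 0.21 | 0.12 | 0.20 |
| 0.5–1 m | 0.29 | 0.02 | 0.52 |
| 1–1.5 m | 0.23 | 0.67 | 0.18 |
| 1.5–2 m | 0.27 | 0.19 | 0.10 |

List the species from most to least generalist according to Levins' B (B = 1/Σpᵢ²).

Anolis cristatellus > Anolis sagrei > Anolis distichus

Σp_crisᵢ² = 0.21² + 0.29² + 0.23² + 0.27² = 0.0441 + 0.0841 + 0.0529 + 0.0729 = 0.2540
B_cris = 1 / 0.2540 = 3.9370
Σp_distᵢ² = 0.12² + 0.02² + 0.67² + 0.19² = 0.0144 + 0.0004 + 0.4489 + 0.0361 = 0.4998
B_dist = 1 / 0.4998 = 2.0008
Σp_sagrᵢ² = 0.20² + 0.52² + 0.18² + 0.10² = 0.0400 + 0.2704 + 0.0324 + 0.0100 = 0.3528
B_sagr = 1 / 0.3528 = 2.8345
Ranking by B (broadest → narrowest): Anolis cristatellus (3.94) > Anolis sagrei (2.83) > Anolis distichus (2.00)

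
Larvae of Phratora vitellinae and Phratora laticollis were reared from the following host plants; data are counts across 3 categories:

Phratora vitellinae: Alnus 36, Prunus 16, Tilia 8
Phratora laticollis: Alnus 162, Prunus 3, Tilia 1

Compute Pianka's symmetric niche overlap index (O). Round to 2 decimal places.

Proportions for Phratora vitellinae (n=60): 36/60=0.6000, 16/60=0.2667, 8/60=0.1333
Proportions for Phratora laticollis (n=166): 162/166=0.9759, 3/166=0.0181, 1/166=0.0060
Σ p₁ᵢp₂ᵢ = 0.585540 + 0.004827 + 0.000800 = 0.591167
Σp_1ᵢ² = 0.6000² + 0.2667² + 0.1333² = 0.360000 + 0.071129 + 0.017769 = 0.448898
Σp_2ᵢ² = 0.9759² + 0.0181² + 0.0060² = 0.952381 + 0.000328 + 0.000036 = 0.952745
O = 0.591167 / √(0.448898 × 0.952745) = 0.591167 / 0.6539765 = 0.9040

0.90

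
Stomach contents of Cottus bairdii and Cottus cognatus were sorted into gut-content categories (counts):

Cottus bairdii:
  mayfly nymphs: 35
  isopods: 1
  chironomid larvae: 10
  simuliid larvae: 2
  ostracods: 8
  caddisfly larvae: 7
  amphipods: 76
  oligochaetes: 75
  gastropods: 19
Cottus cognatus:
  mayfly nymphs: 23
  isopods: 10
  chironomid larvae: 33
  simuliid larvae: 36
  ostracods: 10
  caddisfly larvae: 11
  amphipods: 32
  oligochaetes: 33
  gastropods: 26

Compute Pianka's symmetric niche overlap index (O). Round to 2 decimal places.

0.76

Proportions for Cottus bairdii (n=233): 35/233=0.1502, 1/233=0.0043, 10/233=0.0429, 2/233=0.0086, 8/233=0.0343, 7/233=0.0300, 76/233=0.3262, 75/233=0.3219, 19/233=0.0815
Proportions for Cottus cognatus (n=214): 23/214=0.1075, 10/214=0.0467, 33/214=0.1542, 36/214=0.1682, 10/214=0.0467, 11/214=0.0514, 32/214=0.1495, 33/214=0.1542, 26/214=0.1215
Σ p₁ᵢp₂ᵢ = 0.016147 + 0.000201 + 0.006615 + 0.001447 + 0.001602 + 0.001542 + 0.048767 + 0.049637 + 0.009902 = 0.135860
Σp_1ᵢ² = 0.1502² + 0.0043² + 0.0429² + 0.0086² + 0.0343² + 0.0300² + 0.3262² + 0.3219² + 0.0815² = 0.022560 + 0.000018 + 0.001840 + 0.000074 + 0.001176 + 0.000900 + 0.106406 + 0.103620 + 0.006642 = 0.243236
Σp_2ᵢ² = 0.1075² + 0.0467² + 0.1542² + 0.1682² + 0.0467² + 0.0514² + 0.1495² + 0.1542² + 0.1215² = 0.011556 + 0.002181 + 0.023778 + 0.028291 + 0.002181 + 0.002642 + 0.022350 + 0.023778 + 0.014762 = 0.131519
O = 0.135860 / √(0.243236 × 0.131519) = 0.135860 / 0.1788579 = 0.7596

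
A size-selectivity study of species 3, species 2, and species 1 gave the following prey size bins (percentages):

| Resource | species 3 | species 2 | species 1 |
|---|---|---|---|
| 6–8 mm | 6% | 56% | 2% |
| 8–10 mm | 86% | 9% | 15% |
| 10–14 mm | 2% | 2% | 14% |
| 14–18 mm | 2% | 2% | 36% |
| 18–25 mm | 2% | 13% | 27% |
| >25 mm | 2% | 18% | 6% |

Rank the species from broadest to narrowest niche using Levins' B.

species 1 > species 2 > species 3

Convert percentages to proportions (divide by 100).
Σp_3ᵢ² = 0.06² + 0.86² + 0.02² + 0.02² + 0.02² + 0.02² = 0.0036 + 0.7396 + 0.0004 + 0.0004 + 0.0004 + 0.0004 = 0.7448
B_3 = 1 / 0.7448 = 1.3426
Σp_2ᵢ² = 0.56² + 0.09² + 0.02² + 0.02² + 0.13² + 0.18² = 0.3136 + 0.0081 + 0.0004 + 0.0004 + 0.0169 + 0.0324 = 0.3718
B_2 = 1 / 0.3718 = 2.6896
Σp_1ᵢ² = 0.02² + 0.15² + 0.14² + 0.36² + 0.27² + 0.06² = 0.0004 + 0.0225 + 0.0196 + 0.1296 + 0.0729 + 0.0036 = 0.2486
B_1 = 1 / 0.2486 = 4.0225
Ranking by B (broadest → narrowest): species 1 (4.02) > species 2 (2.69) > species 3 (1.34)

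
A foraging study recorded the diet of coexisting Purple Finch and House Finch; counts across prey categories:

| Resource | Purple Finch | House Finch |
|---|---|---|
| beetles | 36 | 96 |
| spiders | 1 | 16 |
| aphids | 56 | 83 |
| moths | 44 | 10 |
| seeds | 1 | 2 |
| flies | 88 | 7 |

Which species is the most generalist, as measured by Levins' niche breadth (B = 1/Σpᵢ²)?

Proportions for Purple Finch (n=226): 36/226=0.1593, 1/226=0.0044, 56/226=0.2478, 44/226=0.1947, 1/226=0.0044, 88/226=0.3894
Proportions for House Finch (n=214): 96/214=0.4486, 16/214=0.0748, 83/214=0.3879, 10/214=0.0467, 2/214=0.0093, 7/214=0.0327
Σp_Purpᵢ² = 0.1593² + 0.0044² + 0.2478² + 0.1947² + 0.0044² + 0.3894² = 0.025376 + 0.000019 + 0.061405 + 0.037908 + 0.000019 + 0.151632 = 0.276359
B_Purp = 1 / 0.276359 = 3.6185
Σp_Housᵢ² = 0.4486² + 0.0748² + 0.3879² + 0.0467² + 0.0093² + 0.0327² = 0.201242 + 0.005595 + 0.150466 + 0.002181 + 0.000086 + 0.001069 = 0.360639
B_Hous = 1 / 0.360639 = 2.7729
Highest B → broadest niche (most generalist): Purple Finch (B = 3.62).

Purple Finch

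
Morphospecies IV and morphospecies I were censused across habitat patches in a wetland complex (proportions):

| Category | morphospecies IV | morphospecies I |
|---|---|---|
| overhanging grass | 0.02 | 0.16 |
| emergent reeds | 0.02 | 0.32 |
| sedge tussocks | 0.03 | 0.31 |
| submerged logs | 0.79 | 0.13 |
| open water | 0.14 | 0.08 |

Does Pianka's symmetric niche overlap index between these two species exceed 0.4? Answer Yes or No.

No

Σ p₁ᵢp₂ᵢ = 0.0032 + 0.0064 + 0.0093 + 0.1027 + 0.0112 = 0.1328
Σp_1ᵢ² = 0.02² + 0.02² + 0.03² + 0.79² + 0.14² = 0.0004 + 0.0004 + 0.0009 + 0.6241 + 0.0196 = 0.6454
Σp_2ᵢ² = 0.16² + 0.32² + 0.31² + 0.13² + 0.08² = 0.0256 + 0.1024 + 0.0961 + 0.0169 + 0.0064 = 0.2474
O = 0.1328 / √(0.6454 × 0.2474) = 0.1328 / 0.39959 = 0.3323
O = 0.3323 < 0.4 → No.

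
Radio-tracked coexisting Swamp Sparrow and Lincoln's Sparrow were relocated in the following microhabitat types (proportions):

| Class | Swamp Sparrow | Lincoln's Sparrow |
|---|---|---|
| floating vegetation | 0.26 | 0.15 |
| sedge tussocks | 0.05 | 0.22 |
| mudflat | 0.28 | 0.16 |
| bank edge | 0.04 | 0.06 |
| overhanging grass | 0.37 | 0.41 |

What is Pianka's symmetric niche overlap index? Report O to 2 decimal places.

Σ p₁ᵢp₂ᵢ = 0.0390 + 0.0110 + 0.0448 + 0.0024 + 0.1517 = 0.2489
Σp_1ᵢ² = 0.26² + 0.05² + 0.28² + 0.04² + 0.37² = 0.0676 + 0.0025 + 0.0784 + 0.0016 + 0.1369 = 0.2870
Σp_2ᵢ² = 0.15² + 0.22² + 0.16² + 0.06² + 0.41² = 0.0225 + 0.0484 + 0.0256 + 0.0036 + 0.1681 = 0.2682
O = 0.2489 / √(0.2870 × 0.2682) = 0.2489 / 0.27744 = 0.8971

0.90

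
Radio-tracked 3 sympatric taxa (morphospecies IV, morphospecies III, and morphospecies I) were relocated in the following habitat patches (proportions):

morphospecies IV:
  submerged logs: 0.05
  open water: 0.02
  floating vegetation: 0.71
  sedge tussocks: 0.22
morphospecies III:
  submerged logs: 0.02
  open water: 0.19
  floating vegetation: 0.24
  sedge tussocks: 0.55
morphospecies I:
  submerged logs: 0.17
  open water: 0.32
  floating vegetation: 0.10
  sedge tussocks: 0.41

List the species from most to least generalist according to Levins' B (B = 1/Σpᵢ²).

Σp_IVᵢ² = 0.05² + 0.02² + 0.71² + 0.22² = 0.0025 + 0.0004 + 0.5041 + 0.0484 = 0.5554
B_IV = 1 / 0.5554 = 1.8005
Σp_IIIᵢ² = 0.02² + 0.19² + 0.24² + 0.55² = 0.0004 + 0.0361 + 0.0576 + 0.3025 = 0.3966
B_III = 1 / 0.3966 = 2.5214
Σp_Iᵢ² = 0.17² + 0.32² + 0.10² + 0.41² = 0.0289 + 0.1024 + 0.0100 + 0.1681 = 0.3094
B_I = 1 / 0.3094 = 3.2321
Ranking by B (broadest → narrowest): morphospecies I (3.23) > morphospecies III (2.52) > morphospecies IV (1.80)

morphospecies I > morphospecies III > morphospecies IV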